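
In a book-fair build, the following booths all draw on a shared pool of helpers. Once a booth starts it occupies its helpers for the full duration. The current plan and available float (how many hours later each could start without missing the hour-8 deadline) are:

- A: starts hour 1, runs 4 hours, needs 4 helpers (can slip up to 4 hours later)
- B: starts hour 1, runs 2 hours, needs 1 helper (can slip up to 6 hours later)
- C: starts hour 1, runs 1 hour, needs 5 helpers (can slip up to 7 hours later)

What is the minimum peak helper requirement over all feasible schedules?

Early-start (A@1, B@1, C@1) gives peak 10: h1:10  h2:5  h3:4  h4:4  h5:0  h6:0  h7:0  h8:0.
Shift C→5.
Schedule A@1, B@1, C@5: h1:5  h2:5  h3:4  h4:4  h5:5  h6:0  h7:0  h8:0 — peak 5.

5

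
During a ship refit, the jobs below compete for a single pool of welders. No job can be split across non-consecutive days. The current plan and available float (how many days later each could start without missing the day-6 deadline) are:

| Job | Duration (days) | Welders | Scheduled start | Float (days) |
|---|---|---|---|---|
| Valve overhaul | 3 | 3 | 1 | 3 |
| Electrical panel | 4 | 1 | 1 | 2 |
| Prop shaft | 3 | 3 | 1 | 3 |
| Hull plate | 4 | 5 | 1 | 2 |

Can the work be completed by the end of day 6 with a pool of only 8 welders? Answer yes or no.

The minimum achievable peak is 9; 8 < 9, so no feasible schedule stays within the cap.

no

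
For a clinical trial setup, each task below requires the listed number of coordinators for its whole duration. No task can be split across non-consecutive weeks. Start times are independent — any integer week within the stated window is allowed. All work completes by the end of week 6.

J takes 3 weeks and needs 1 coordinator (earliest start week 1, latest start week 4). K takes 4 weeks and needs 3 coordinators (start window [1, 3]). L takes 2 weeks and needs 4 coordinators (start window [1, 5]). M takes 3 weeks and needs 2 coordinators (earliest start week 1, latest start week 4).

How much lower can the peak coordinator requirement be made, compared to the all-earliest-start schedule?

Early-start peak: w1:10  w2:10  w3:6  w4:3  w5:0  w6:0 ⇒ 10.
Leveled (J@1, K@3, L@1, M@4): w1:5  w2:5  w3:4  w4:5  w5:5  w6:5 ⇒ 5.
Reduction 10 − 5 = 5.

5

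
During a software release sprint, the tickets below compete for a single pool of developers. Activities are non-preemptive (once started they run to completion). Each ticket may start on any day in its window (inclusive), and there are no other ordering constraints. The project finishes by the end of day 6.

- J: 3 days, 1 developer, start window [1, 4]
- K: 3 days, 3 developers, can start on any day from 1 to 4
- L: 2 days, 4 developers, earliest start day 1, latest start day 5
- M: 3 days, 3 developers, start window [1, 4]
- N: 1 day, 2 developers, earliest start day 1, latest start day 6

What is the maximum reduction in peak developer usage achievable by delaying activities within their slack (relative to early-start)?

Early-start peak: d1:13  d2:11  d3:7  d4:0  d5:0  d6:0 ⇒ 13.
Leveled (J@1, K@3, L@1, M@4, N@3): d1:5  d2:5  d3:6  d4:6  d5:6  d6:3 ⇒ 6.
Reduction 13 − 6 = 7.

7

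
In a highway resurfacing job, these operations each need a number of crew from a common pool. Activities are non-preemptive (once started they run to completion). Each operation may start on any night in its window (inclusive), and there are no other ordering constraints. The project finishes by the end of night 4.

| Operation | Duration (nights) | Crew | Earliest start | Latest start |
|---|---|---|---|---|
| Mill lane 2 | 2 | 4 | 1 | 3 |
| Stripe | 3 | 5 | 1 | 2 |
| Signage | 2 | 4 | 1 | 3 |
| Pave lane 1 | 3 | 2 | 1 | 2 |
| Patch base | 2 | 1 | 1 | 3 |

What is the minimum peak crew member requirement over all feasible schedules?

Early-start (Mill lane 2@1, Stripe@1, Signage@1, Pave lane 1@1, Patch base@1) gives peak 16: n1:16  n2:16  n3:7  n4:0.
Shift Signage→3.
Schedule Mill lane 2@1, Stripe@1, Signage@3, Pave lane 1@1, Patch base@1: n1:12  n2:12  n3:11  n4:4 — peak 12.

12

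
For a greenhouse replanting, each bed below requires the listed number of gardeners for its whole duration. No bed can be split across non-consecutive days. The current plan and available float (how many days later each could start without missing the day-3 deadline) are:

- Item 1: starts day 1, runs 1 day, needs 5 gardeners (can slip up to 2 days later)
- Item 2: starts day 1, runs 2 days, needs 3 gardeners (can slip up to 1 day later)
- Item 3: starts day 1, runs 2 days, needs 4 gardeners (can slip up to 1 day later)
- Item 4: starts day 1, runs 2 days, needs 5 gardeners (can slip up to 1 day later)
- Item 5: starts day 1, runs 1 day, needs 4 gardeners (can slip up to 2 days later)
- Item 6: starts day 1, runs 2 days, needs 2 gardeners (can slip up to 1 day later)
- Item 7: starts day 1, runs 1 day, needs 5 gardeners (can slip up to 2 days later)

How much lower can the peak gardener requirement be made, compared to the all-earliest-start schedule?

14

Early-start peak: d1:28  d2:14  d3:0 ⇒ 28.
Leveled (Item 1@1, Item 2@1, Item 3@1, Item 4@2, Item 5@3, Item 6@1, Item 7@3): d1:14  d2:14  d3:14 ⇒ 14.
Reduction 28 − 14 = 14.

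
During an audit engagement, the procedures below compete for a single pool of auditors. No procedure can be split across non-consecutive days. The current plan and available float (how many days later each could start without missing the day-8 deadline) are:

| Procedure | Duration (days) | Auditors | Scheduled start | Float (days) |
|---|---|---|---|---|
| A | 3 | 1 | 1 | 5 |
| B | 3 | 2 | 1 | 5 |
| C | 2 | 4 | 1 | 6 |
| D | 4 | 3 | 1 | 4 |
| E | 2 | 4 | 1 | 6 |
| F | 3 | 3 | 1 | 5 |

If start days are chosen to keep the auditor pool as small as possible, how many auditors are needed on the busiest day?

7

Early-start (A@1, B@1, C@1, D@1, E@1, F@1) gives peak 17: d1:17  d2:17  d3:9  d4:3  d5:0  d6:0  d7:0  d8:0.
Shift D→3, E→4, F→6.
Schedule A@1, B@1, C@1, D@3, E@4, F@6: d1:7  d2:7  d3:6  d4:7  d5:7  d6:6  d7:3  d8:3 — peak 7.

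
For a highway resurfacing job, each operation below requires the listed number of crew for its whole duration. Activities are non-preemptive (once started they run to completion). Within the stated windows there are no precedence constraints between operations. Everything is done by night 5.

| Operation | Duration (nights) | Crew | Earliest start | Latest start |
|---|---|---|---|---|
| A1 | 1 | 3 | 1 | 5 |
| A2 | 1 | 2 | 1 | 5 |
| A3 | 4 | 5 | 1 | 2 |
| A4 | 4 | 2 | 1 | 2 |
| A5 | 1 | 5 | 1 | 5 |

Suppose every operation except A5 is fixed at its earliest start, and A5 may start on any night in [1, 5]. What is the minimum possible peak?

12

A5@1: n1:17  n2:7  n3:7  n4:7  n5:0 → peak 17
A5@2: n1:12  n2:12  n3:7  n4:7  n5:0 → peak 12
A5@3: n1:12  n2:7  n3:12  n4:7  n5:0 → peak 12
A5@4: n1:12  n2:7  n3:7  n4:12  n5:0 → peak 12
A5@5: n1:12  n2:7  n3:7  n4:7  n5:5 → peak 12
Best is A5@2, peak 12.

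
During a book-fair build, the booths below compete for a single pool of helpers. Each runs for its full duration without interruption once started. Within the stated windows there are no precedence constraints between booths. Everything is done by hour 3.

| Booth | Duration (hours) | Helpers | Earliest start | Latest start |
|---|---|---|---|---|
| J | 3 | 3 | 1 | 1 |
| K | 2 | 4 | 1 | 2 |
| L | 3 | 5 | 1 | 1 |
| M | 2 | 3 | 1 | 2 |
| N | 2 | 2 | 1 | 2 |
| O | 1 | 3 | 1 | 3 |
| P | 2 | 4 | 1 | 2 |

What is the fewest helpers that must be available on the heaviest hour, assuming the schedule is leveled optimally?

21

Early-start (J@1, K@1, L@1, M@1, N@1, O@1, P@1) gives peak 24: h1:24  h2:21  h3:8.
Shift P→2.
Schedule J@1, K@1, L@1, M@1, N@1, O@1, P@2: h1:20  h2:21  h3:12 — peak 21.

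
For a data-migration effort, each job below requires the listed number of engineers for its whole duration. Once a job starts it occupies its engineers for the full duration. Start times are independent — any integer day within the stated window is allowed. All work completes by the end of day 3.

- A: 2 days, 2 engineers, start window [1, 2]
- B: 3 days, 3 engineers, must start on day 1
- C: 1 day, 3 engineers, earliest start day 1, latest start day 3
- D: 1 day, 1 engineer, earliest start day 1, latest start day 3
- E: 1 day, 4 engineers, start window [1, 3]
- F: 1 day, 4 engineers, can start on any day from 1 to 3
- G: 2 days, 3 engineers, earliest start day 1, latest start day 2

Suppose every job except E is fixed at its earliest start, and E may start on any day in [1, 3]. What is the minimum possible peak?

16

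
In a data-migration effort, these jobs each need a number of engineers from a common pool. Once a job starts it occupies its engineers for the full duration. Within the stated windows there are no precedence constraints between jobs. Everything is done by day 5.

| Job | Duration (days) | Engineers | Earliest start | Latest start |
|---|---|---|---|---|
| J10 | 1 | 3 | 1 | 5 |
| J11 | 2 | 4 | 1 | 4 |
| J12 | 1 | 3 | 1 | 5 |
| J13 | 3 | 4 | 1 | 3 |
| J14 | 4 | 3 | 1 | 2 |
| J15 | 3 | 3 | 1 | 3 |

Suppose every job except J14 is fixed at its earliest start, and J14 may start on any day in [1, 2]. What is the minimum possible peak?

17

J14@1: d1:20  d2:14  d3:10  d4:3  d5:0 → peak 20
J14@2: d1:17  d2:14  d3:10  d4:3  d5:3 → peak 17
Best is J14@2, peak 17.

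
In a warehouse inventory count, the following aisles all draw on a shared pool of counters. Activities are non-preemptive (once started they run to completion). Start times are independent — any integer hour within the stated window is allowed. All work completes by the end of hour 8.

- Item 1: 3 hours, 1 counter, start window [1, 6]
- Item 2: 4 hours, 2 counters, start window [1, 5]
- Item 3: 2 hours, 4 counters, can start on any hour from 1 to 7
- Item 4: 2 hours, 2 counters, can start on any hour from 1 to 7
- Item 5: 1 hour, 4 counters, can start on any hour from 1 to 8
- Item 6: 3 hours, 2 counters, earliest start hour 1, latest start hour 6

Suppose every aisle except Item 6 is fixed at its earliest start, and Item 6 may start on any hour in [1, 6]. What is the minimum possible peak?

13

Item 6@1: h1:15  h2:11  h3:5  h4:2  h5:0  h6:0  h7:0  h8:0 → peak 15
Item 6@2: h1:13  h2:11  h3:5  h4:4  h5:0  h6:0  h7:0  h8:0 → peak 13
Item 6@3: h1:13  h2:9  h3:5  h4:4  h5:2  h6:0  h7:0  h8:0 → peak 13
Item 6@4: h1:13  h2:9  h3:3  h4:4  h5:2  h6:2  h7:0  h8:0 → peak 13
Item 6@5: h1:13  h2:9  h3:3  h4:2  h5:2  h6:2  h7:2  h8:0 → peak 13
Item 6@6: h1:13  h2:9  h3:3  h4:2  h5:0  h6:2  h7:2  h8:2 → peak 13
Best is Item 6@2, peak 13.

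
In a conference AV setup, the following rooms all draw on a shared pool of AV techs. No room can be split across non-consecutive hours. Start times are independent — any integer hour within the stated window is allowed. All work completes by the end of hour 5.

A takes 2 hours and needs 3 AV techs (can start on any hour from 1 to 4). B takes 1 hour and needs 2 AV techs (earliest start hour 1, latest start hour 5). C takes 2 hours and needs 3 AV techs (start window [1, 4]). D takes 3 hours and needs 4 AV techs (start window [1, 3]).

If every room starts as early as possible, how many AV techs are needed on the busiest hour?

12

Early-start schedule: A@1, B@1, C@1, D@1.
Load per hour: hour 1: 12, hour 2: 10, hour 3: 4, hour 4: 0, hour 5: 0.
Peak is 12.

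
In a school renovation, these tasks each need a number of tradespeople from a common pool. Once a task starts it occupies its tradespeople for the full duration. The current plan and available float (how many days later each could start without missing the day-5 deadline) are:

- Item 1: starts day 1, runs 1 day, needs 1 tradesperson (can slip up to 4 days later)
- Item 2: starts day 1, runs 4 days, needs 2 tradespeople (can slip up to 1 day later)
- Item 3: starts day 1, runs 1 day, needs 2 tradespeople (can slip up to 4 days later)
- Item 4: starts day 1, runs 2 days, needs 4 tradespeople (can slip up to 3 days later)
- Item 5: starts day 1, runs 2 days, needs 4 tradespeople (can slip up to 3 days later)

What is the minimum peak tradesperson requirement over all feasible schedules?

Early-start (Item 1@1, Item 2@1, Item 3@1, Item 4@1, Item 5@1) gives peak 13: d1:13  d2:10  d3:2  d4:2  d5:0.
Shift Item 4→2, Item 5→4.
Schedule Item 1@1, Item 2@1, Item 3@1, Item 4@2, Item 5@4: d1:5  d2:6  d3:6  d4:6  d5:4 — peak 6.
Total tradesperson-days = 27 over 5 days ⇒ peak ≥ ⌈27/5⌉ = 6, so 6 is optimal.

6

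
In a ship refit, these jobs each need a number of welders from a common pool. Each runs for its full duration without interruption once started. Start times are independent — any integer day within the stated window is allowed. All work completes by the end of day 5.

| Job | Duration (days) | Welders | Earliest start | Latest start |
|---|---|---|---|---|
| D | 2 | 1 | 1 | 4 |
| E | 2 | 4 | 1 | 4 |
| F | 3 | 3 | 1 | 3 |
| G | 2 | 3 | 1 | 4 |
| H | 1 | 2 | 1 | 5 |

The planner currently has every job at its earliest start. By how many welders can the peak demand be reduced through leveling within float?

Early-start peak: d1:13  d2:11  d3:3  d4:0  d5:0 ⇒ 13.
Leveled (D@1, E@1, F@3, G@3, H@5): d1:5  d2:5  d3:6  d4:6  d5:5 ⇒ 6.
Reduction 13 − 6 = 7.

7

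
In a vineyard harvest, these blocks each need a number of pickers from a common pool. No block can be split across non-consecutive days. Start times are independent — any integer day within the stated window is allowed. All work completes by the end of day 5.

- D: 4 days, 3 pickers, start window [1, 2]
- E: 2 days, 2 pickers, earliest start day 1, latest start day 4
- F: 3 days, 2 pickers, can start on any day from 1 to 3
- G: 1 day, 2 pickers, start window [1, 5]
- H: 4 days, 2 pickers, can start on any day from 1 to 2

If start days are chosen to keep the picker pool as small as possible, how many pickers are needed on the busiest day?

7

Early-start (D@1, E@1, F@1, G@1, H@1) gives peak 11: d1:11  d2:9  d3:7  d4:5  d5:0.
Shift F→3, H→2.
Schedule D@1, E@1, F@3, G@1, H@2: d1:7  d2:7  d3:7  d4:7  d5:4 — peak 7.
Total picker-days = 32 over 5 days ⇒ peak ≥ ⌈32/5⌉ = 7, so 7 is optimal.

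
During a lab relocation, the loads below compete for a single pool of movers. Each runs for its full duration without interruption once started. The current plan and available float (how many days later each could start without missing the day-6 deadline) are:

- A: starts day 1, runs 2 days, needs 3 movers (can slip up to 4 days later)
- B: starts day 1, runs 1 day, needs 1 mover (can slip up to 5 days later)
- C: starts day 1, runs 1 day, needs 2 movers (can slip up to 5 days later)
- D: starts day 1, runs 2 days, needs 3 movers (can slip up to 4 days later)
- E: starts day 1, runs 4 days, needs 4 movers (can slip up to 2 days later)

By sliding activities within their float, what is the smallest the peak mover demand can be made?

Early-start (A@1, B@1, C@1, D@1, E@1) gives peak 13: d1:13  d2:10  d3:4  d4:4  d5:0  d6:0.
Shift B→3, C→4, E→3.
Schedule A@1, B@3, C@4, D@1, E@3: d1:6  d2:6  d3:5  d4:6  d5:4  d6:4 — peak 6.
Total mover-days = 31 over 6 days ⇒ peak ≥ ⌈31/6⌉ = 6, so 6 is optimal.

6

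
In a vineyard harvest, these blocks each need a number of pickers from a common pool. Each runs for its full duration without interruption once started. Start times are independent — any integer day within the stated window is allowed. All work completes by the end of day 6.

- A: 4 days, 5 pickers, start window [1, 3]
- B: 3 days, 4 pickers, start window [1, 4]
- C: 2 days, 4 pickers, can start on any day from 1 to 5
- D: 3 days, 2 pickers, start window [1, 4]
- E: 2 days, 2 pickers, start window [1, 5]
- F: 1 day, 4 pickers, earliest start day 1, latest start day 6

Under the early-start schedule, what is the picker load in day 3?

11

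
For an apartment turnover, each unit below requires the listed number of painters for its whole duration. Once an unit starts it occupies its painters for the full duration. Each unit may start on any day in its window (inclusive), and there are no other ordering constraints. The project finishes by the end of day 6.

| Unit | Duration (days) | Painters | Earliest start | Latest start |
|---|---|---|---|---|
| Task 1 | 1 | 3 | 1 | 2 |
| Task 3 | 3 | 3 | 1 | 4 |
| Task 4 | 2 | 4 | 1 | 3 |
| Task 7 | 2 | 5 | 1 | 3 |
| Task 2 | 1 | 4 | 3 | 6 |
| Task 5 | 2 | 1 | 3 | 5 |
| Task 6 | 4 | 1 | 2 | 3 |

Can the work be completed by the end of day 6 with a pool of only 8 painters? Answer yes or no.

Schedule Task 1@1, Task 3@2, Task 4@3, Task 7@1, Task 2@5, Task 5@5, Task 6@3: d1:8  d2:8  d3:8  d4:8  d5:6  d6:2 — peak 8 ≤ 8.

yes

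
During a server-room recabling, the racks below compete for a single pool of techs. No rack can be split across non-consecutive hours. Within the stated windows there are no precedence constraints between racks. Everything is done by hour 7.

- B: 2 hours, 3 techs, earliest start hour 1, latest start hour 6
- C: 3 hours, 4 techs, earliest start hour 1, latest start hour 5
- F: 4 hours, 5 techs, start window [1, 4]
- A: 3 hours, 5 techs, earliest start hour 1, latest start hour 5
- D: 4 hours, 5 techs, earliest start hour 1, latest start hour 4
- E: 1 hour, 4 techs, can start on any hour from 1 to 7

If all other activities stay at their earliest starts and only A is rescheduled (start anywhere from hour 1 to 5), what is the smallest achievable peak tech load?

A@1: h1:26  h2:22  h3:19  h4:10  h5:0  h6:0  h7:0 → peak 26
A@2: h1:21  h2:22  h3:19  h4:15  h5:0  h6:0  h7:0 → peak 22
A@3: h1:21  h2:17  h3:19  h4:15  h5:5  h6:0  h7:0 → peak 21
A@4: h1:21  h2:17  h3:14  h4:15  h5:5  h6:5  h7:0 → peak 21
A@5: h1:21  h2:17  h3:14  h4:10  h5:5  h6:5  h7:5 → peak 21
Best is A@3, peak 21.

21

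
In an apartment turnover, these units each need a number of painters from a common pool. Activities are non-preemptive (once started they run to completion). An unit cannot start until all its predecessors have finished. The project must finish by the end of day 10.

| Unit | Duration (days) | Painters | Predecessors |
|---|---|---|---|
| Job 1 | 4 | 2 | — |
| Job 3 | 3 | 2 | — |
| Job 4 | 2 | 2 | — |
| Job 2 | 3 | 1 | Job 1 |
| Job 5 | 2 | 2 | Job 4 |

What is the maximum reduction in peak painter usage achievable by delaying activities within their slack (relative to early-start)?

2

Early-start peak: d1:6  d2:6  d3:6  d4:4  d5:1  d6:1  d7:1  d8:0  d9:0  d10:0 ⇒ 6.
Leveled (Job 1@1, Job 3@1, Job 4@4, Job 2@5, Job 5@6): d1:4  d2:4  d3:4  d4:4  d5:3  d6:3  d7:3  d8:0  d9:0  d10:0 ⇒ 4.
Reduction 6 − 4 = 2.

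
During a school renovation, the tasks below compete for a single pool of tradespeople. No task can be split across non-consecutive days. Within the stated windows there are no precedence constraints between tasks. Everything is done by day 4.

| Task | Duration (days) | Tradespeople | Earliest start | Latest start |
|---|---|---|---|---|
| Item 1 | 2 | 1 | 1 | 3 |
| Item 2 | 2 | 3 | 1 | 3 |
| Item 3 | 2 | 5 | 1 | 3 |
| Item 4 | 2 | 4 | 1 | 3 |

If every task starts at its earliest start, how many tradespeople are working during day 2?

13

At early start, day 2 has: Item 1, Item 2, Item 3, Item 4.
Demand: 1 + 3 + 5 + 4 = 13.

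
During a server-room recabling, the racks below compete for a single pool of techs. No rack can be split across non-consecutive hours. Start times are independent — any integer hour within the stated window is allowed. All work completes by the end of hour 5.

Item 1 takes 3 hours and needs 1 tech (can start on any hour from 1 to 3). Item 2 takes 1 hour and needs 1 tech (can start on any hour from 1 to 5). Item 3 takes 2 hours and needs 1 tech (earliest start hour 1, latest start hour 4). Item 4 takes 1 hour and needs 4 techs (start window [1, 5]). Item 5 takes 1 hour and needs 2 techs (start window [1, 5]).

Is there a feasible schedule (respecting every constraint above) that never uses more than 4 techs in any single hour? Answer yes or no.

Schedule Item 1@1, Item 2@1, Item 3@1, Item 4@4, Item 5@2: h1:3  h2:4  h3:1  h4:4  h5:0 — peak 4 ≤ 4.

yes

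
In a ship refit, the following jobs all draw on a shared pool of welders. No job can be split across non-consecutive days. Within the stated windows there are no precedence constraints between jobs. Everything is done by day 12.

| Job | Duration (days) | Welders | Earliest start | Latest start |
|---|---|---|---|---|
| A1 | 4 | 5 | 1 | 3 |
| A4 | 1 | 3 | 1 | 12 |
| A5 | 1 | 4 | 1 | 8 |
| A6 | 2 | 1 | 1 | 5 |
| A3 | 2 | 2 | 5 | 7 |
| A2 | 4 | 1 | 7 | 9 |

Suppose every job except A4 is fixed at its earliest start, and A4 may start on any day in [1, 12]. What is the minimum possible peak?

10

A4@1: d1:13  d2:6  d3:5  d4:5  d5:2  d6:2  d7:1  d8:1  d9:1  d10:1  d11:0  d12:0 → peak 13
A4@2: d1:10  d2:9  d3:5  d4:5  d5:2  d6:2  d7:1  d8:1  d9:1  d10:1  d11:0  d12:0 → peak 10
A4@3: d1:10  d2:6  d3:8  d4:5  d5:2  d6:2  d7:1  d8:1  d9:1  d10:1  d11:0  d12:0 → peak 10
A4@4: d1:10  d2:6  d3:5  d4:8  d5:2  d6:2  d7:1  d8:1  d9:1  d10:1  d11:0  d12:0 → peak 10
A4@5: d1:10  d2:6  d3:5  d4:5  d5:5  d6:2  d7:1  d8:1  d9:1  d10:1  d11:0  d12:0 → peak 10
A4@6: d1:10  d2:6  d3:5  d4:5  d5:2  d6:5  d7:1  d8:1  d9:1  d10:1  d11:0  d12:0 → peak 10
A4@7: d1:10  d2:6  d3:5  d4:5  d5:2  d6:2  d7:4  d8:1  d9:1  d10:1  d11:0  d12:0 → peak 10
A4@8: d1:10  d2:6  d3:5  d4:5  d5:2  d6:2  d7:1  d8:4  d9:1  d10:1  d11:0  d12:0 → peak 10
A4@9: d1:10  d2:6  d3:5  d4:5  d5:2  d6:2  d7:1  d8:1  d9:4  d10:1  d11:0  d12:0 → peak 10
A4@10: d1:10  d2:6  d3:5  d4:5  d5:2  d6:2  d7:1  d8:1  d9:1  d10:4  d11:0  d12:0 → peak 10
A4@11: d1:10  d2:6  d3:5  d4:5  d5:2  d6:2  d7:1  d8:1  d9:1  d10:1  d11:3  d12:0 → peak 10
A4@12: d1:10  d2:6  d3:5  d4:5  d5:2  d6:2  d7:1  d8:1  d9:1  d10:1  d11:0  d12:3 → peak 10
Best is A4@2, peak 10.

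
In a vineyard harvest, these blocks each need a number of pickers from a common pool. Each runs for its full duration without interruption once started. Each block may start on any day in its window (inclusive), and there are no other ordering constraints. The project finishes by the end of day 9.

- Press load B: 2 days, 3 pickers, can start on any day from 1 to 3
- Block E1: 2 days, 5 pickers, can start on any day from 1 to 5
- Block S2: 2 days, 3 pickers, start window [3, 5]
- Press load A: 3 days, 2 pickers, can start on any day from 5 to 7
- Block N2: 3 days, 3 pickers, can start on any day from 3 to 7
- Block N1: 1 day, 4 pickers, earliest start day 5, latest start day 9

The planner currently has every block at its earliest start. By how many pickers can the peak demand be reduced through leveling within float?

Early-start peak: d1:8  d2:8  d3:6  d4:6  d5:9  d6:2  d7:2  d8:0  d9:0 ⇒ 9.
Leveled (Press load B@1, Block E1@3, Block S2@5, Press load A@7, Block N2@5, Block N1@8): d1:3  d2:3  d3:5  d4:5  d5:6  d6:6  d7:5  d8:6  d9:2 ⇒ 6.
Reduction 9 − 6 = 3.

3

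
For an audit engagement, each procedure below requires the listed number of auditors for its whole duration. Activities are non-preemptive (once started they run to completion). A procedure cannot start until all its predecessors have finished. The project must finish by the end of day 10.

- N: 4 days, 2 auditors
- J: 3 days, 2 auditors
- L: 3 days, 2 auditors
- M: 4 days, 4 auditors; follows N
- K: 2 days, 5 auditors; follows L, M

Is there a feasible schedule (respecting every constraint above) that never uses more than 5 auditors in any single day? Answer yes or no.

no

The minimum achievable peak is 6; 5 < 6, so no feasible schedule stays within the cap.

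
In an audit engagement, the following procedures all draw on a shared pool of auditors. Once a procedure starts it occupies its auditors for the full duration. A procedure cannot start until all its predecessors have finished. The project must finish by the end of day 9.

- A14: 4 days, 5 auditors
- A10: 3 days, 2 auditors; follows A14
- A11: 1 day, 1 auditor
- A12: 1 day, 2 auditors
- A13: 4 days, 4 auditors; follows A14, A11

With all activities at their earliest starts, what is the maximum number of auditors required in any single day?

Early-start schedule: A14@1, A10@5, A11@1, A12@1, A13@5.
Load per day: day 1: 8, day 2: 5, day 3: 5, day 4: 5, day 5: 6, day 6: 6, day 7: 6, day 8: 4, day 9: 0.
Peak is 8.

8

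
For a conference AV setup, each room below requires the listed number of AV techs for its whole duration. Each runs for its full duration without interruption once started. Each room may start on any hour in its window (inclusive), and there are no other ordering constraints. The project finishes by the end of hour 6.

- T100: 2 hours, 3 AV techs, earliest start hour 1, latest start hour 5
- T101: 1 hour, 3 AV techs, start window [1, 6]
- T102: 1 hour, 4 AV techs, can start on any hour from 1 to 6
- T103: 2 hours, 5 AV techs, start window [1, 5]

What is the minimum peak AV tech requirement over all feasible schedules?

5

Early-start (T100@1, T101@1, T102@1, T103@1) gives peak 15: h1:15  h2:8  h3:0  h4:0  h5:0  h6:0.
Shift T101→3, T102→4, T103→5.
Schedule T100@1, T101@3, T102@4, T103@5: h1:3  h2:3  h3:3  h4:4  h5:5  h6:5 — peak 5.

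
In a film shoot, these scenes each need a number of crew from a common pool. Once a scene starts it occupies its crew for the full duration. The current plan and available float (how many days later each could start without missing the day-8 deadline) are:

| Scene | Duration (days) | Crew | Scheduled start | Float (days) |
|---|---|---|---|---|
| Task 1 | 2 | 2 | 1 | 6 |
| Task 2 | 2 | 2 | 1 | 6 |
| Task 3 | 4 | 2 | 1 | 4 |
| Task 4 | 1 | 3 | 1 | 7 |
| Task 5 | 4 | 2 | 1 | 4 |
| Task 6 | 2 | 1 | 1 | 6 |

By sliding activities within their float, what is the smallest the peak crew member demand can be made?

Early-start (Task 1@1, Task 2@1, Task 3@1, Task 4@1, Task 5@1, Task 6@1) gives peak 12: d1:12  d2:9  d3:4  d4:4  d5:0  d6:0  d7:0  d8:0.
Shift Task 3→3, Task 4→7, Task 5→3, Task 6→7.
Schedule Task 1@1, Task 2@1, Task 3@3, Task 4@7, Task 5@3, Task 6@7: d1:4  d2:4  d3:4  d4:4  d5:4  d6:4  d7:4  d8:1 — peak 4.
Total crew member-days = 29 over 8 days ⇒ peak ≥ ⌈29/8⌉ = 4, so 4 is optimal.

4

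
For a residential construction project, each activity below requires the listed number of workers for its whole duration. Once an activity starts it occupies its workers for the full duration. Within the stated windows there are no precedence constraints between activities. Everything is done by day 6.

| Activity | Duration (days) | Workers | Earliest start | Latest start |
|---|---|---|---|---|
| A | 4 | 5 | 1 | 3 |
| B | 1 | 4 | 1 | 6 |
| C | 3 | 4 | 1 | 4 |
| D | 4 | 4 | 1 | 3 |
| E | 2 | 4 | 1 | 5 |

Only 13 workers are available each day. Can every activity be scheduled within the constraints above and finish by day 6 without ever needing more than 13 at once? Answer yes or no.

Schedule A@1, B@1, C@1, D@2, E@4: d1:13  d2:13  d3:13  d4:13  d5:8  d6:0 — peak 13 ≤ 13.

yes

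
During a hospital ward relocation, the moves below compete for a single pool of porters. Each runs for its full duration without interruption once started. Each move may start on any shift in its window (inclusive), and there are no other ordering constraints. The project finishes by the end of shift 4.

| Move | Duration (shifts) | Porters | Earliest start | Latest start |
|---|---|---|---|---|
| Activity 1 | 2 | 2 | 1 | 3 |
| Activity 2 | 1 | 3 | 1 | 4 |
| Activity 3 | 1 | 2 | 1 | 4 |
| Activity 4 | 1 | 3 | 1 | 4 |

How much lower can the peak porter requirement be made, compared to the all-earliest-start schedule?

Early-start peak: s1:10  s2:2  s3:0  s4:0 ⇒ 10.
Leveled (Activity 1@1, Activity 2@3, Activity 3@1, Activity 4@4): s1:4  s2:2  s3:3  s4:3 ⇒ 4.
Reduction 10 − 4 = 6.

6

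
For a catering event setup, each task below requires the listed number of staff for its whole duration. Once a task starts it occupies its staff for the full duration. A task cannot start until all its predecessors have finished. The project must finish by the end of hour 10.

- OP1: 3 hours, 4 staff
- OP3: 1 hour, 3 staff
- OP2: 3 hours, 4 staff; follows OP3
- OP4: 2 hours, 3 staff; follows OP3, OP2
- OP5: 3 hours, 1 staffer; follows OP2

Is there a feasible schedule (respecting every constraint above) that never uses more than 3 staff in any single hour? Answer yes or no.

no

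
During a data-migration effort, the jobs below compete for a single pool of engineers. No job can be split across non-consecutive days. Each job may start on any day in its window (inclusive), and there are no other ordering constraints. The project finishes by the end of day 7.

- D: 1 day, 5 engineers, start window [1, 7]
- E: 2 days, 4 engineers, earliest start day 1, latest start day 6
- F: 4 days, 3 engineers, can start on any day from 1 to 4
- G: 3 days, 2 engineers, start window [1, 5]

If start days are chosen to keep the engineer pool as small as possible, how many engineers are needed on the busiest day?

5

Early-start (D@1, E@1, F@1, G@1) gives peak 14: d1:14  d2:9  d3:5  d4:3  d5:0  d6:0  d7:0.
Shift E→2, F→4, G→4.
Schedule D@1, E@2, F@4, G@4: d1:5  d2:4  d3:4  d4:5  d5:5  d6:5  d7:3 — peak 5.
Total engineer-days = 31 over 7 days ⇒ peak ≥ ⌈31/7⌉ = 5, so 5 is optimal.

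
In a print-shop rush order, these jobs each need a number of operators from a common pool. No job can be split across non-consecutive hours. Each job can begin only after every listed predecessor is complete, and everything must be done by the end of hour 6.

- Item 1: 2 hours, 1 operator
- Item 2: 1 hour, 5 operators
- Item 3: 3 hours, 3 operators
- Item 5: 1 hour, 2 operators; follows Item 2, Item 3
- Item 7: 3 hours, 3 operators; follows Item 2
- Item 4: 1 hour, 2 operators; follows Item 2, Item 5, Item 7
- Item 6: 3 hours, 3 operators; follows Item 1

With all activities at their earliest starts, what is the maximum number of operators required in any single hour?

9

Early-start schedule: Item 1@1, Item 2@1, Item 3@1, Item 5@4, Item 7@2, Item 4@5, Item 6@3.
Load per hour: hour 1: 9, hour 2: 7, hour 3: 9, hour 4: 8, hour 5: 5, hour 6: 0.
Peak is 9.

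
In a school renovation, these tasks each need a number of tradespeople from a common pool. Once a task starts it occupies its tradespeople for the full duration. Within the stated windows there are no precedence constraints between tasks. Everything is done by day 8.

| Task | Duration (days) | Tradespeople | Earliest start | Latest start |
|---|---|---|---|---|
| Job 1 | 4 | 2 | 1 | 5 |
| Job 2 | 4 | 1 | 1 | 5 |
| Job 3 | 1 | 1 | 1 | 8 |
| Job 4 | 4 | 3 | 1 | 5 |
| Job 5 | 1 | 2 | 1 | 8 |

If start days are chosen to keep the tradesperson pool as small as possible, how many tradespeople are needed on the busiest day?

4

Early-start (Job 1@1, Job 2@1, Job 3@1, Job 4@1, Job 5@1) gives peak 9: d1:9  d2:6  d3:6  d4:6  d5:0  d6:0  d7:0  d8:0.
Shift Job 2→2, Job 3→2, Job 4→5.
Schedule Job 1@1, Job 2@2, Job 3@2, Job 4@5, Job 5@1: d1:4  d2:4  d3:3  d4:3  d5:4  d6:3  d7:3  d8:3 — peak 4.
Total tradesperson-days = 27 over 8 days ⇒ peak ≥ ⌈27/8⌉ = 4, so 4 is optimal.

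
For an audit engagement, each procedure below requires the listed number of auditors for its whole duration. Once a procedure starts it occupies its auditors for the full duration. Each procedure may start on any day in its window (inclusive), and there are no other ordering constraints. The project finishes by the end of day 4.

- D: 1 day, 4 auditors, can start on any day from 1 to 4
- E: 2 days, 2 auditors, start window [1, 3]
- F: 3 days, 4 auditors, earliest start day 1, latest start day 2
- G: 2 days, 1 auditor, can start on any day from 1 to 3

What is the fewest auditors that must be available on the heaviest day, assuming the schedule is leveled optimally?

6

Early-start (D@1, E@1, F@1, G@1) gives peak 11: d1:11  d2:7  d3:4  d4:0.
Shift F→2, G→3.
Schedule D@1, E@1, F@2, G@3: d1:6  d2:6  d3:5  d4:5 — peak 6.
Total auditor-days = 22 over 4 days ⇒ peak ≥ ⌈22/4⌉ = 6, so 6 is optimal.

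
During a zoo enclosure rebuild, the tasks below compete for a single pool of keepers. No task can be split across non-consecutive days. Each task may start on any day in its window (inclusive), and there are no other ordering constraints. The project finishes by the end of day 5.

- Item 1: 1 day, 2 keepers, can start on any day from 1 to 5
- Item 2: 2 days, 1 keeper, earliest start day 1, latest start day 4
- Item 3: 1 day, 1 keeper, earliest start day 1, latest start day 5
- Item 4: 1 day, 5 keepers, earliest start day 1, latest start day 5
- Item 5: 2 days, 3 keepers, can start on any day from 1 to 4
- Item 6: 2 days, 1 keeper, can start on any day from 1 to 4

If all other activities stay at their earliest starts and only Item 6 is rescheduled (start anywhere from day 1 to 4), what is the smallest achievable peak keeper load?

12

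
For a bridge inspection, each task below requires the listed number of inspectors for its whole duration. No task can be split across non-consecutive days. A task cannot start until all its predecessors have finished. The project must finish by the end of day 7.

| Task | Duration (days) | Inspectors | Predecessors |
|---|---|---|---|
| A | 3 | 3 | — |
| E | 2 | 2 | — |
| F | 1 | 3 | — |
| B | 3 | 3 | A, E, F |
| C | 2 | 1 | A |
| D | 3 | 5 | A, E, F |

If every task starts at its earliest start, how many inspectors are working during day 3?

At early start, day 3 has: A.
Demand: 3 = 3.

3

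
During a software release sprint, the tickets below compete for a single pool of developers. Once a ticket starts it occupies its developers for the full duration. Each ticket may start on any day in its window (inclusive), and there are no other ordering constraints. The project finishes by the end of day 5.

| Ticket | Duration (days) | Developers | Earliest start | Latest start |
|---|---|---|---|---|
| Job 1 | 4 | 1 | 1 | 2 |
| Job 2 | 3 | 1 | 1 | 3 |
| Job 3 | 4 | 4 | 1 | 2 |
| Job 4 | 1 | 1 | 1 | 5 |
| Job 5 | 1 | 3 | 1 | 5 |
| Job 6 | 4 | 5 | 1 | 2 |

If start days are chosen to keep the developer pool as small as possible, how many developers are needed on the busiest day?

11

Early-start (Job 1@1, Job 2@1, Job 3@1, Job 4@1, Job 5@1, Job 6@1) gives peak 15: d1:15  d2:11  d3:11  d4:10  d5:0.
Shift Job 6→2.
Schedule Job 1@1, Job 2@1, Job 3@1, Job 4@1, Job 5@1, Job 6@2: d1:10  d2:11  d3:11  d4:10  d5:5 — peak 11.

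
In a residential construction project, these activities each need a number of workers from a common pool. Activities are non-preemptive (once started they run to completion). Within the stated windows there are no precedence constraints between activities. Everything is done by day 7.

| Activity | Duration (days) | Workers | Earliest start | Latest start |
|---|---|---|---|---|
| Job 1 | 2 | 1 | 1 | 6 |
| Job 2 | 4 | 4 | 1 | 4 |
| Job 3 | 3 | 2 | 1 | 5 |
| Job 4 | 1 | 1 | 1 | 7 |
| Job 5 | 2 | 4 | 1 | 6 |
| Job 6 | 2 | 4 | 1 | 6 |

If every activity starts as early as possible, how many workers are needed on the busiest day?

16

Early-start schedule: Job 1@1, Job 2@1, Job 3@1, Job 4@1, Job 5@1, Job 6@1.
Load per day: day 1: 16, day 2: 15, day 3: 6, day 4: 4, day 5: 0, day 6: 0, day 7: 0.
Peak is 16.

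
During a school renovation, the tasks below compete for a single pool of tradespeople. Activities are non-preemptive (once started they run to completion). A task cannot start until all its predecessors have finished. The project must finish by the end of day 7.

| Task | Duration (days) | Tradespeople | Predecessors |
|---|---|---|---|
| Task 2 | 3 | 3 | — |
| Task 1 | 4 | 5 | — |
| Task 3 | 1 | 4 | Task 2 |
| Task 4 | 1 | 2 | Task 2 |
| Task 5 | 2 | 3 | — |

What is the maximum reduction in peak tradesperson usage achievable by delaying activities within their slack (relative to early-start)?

Early-start peak: d1:11  d2:11  d3:8  d4:11  d5:0  d6:0  d7:0 ⇒ 11.
Leveled (Task 2@1, Task 1@1, Task 3@5, Task 4@4, Task 5@5): d1:8  d2:8  d3:8  d4:7  d5:7  d6:3  d7:0 ⇒ 8.
Reduction 11 − 8 = 3.

3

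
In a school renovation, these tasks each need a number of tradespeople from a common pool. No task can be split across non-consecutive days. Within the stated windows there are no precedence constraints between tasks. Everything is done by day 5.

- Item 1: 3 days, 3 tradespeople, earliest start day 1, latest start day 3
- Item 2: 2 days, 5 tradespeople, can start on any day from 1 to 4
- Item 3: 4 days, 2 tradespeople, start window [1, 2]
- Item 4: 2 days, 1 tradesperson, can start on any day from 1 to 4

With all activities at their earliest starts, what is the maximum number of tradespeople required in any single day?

Early-start schedule: Item 1@1, Item 2@1, Item 3@1, Item 4@1.
Load per day: day 1: 11, day 2: 11, day 3: 5, day 4: 2, day 5: 0.
Peak is 11.

11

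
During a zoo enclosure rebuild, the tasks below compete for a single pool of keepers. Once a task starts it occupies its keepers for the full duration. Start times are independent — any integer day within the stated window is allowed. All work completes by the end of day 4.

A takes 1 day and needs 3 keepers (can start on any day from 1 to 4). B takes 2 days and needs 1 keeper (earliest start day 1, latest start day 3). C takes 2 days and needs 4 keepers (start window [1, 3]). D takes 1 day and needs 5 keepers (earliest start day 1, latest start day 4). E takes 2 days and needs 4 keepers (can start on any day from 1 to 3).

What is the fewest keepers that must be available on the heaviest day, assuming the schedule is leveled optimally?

8

Early-start (A@1, B@1, C@1, D@1, E@1) gives peak 17: d1:17  d2:9  d3:0  d4:0.
Shift C→3, D→2, E→3.
Schedule A@1, B@1, C@3, D@2, E@3: d1:4  d2:6  d3:8  d4:8 — peak 8.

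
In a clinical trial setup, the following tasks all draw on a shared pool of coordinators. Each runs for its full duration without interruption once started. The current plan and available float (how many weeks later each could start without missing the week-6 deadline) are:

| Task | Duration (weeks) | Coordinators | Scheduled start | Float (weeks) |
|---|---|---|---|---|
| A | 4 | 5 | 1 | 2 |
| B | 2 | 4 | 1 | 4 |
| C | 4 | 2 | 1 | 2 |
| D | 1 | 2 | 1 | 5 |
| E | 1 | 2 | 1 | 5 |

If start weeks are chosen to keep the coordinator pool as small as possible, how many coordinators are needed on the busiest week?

7

Early-start (A@1, B@1, C@1, D@1, E@1) gives peak 15: w1:15  w2:11  w3:7  w4:7  w5:0  w6:0.
Shift B→5, D→5, E→6.
Schedule A@1, B@5, C@1, D@5, E@6: w1:7  w2:7  w3:7  w4:7  w5:6  w6:6 — peak 7.
Total coordinator-weeks = 40 over 6 weeks ⇒ peak ≥ ⌈40/6⌉ = 7, so 7 is optimal.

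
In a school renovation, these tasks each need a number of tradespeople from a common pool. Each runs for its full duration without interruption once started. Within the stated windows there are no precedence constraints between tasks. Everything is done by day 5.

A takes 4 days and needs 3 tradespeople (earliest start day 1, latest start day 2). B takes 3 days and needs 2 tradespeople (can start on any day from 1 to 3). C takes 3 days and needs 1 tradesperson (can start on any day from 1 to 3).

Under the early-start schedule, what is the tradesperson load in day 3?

6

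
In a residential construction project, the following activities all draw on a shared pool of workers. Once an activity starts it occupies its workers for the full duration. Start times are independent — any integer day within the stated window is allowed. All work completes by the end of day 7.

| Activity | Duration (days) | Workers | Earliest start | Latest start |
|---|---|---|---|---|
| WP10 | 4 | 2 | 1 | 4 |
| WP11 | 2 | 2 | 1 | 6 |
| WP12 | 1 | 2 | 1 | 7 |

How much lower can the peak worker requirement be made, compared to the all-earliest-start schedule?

4

Early-start peak: d1:6  d2:4  d3:2  d4:2  d5:0  d6:0  d7:0 ⇒ 6.
Leveled (WP10@1, WP11@5, WP12@7): d1:2  d2:2  d3:2  d4:2  d5:2  d6:2  d7:2 ⇒ 2.
Reduction 6 − 2 = 4.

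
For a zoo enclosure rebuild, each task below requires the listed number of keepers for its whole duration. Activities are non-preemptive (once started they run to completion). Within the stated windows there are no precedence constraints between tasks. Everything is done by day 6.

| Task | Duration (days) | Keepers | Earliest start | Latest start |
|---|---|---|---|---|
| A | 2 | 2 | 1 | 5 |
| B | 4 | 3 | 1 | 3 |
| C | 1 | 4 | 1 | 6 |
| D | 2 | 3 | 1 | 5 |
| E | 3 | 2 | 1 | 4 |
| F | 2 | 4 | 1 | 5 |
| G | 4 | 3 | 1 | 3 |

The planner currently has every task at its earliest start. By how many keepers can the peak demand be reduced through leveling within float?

12

Early-start peak: d1:21  d2:17  d3:8  d4:6  d5:0  d6:0 ⇒ 21.
Leveled (A@1, B@1, C@1, D@2, E@4, F@5, G@3): d1:9  d2:8  d3:9  d4:8  d5:9  d6:9 ⇒ 9.
Reduction 21 − 9 = 12.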